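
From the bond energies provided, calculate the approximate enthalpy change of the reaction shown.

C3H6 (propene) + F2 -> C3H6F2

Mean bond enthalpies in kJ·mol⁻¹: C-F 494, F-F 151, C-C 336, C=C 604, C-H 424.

Bonds broken (reactants):
  C-C: 1 × 336 = 336
  C-H: 6 × 424 = 2544
  C=C: 1 × 604 = 604
  F-F: 1 × 151 = 151
  Σ(broken) = 3635 kJ
Bonds formed (products):
  C-C: 2 × 336 = 672
  C-F: 2 × 494 = 988
  C-H: 6 × 424 = 2544
  Σ(formed) = 4204 kJ
ΔH = Σ(broken) − Σ(formed) = 3635 − 4204 = −569 kJ

ΔH ≈ −569 kJ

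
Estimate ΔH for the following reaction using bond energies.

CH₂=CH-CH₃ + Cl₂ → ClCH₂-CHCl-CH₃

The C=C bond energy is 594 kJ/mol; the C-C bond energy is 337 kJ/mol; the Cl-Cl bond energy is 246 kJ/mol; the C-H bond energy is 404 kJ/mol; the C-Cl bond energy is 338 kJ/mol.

Bonds broken (reactants):
  C-C: 1 × 337 = 337
  C-H: 6 × 404 = 2424
  C=C: 1 × 594 = 594
  Cl-Cl: 1 × 246 = 246
  Σ(broken) = 3601 kJ
Bonds formed (products):
  C-C: 2 × 337 = 674
  C-Cl: 2 × 338 = 676
  C-H: 6 × 404 = 2424
  Σ(formed) = 3774 kJ
ΔH = Σ(broken) − Σ(formed) = 3601 − 3774 = −173 kJ

ΔH ≈ −173 kJ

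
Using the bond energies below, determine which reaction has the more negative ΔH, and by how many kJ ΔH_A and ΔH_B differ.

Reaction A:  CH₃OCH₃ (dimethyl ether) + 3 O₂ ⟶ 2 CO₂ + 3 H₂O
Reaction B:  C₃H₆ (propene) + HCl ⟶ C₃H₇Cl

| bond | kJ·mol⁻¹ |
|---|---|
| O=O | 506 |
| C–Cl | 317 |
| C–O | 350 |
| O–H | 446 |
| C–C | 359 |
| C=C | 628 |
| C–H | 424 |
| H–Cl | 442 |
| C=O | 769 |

Reaction A:
  Bonds broken (reactants):
    C–H: 6 × 424 = 2544
    C–O: 2 × 350 = 700
    O=O: 3 × 506 = 1518
    Σ(broken) = 4762 kJ
  Bonds formed (products):
    C=O: 4 × 769 = 3076
    O–H: 6 × 446 = 2676
    Σ(formed) = 5752 kJ
  ΔH_A = 4762 − 5752 = −990 kJ
Reaction B:
  Bonds broken (reactants):
    C–C: 1 × 359 = 359
    C–H: 6 × 424 = 2544
    C=C: 1 × 628 = 628
    H–Cl: 1 × 442 = 442
    Σ(broken) = 3973 kJ
  Bonds formed (products):
    C–C: 2 × 359 = 718
    C–Cl: 1 × 317 = 317
    C–H: 7 × 424 = 2968
    Σ(formed) = 4003 kJ
  ΔH_B = 3973 − 4003 = −30 kJ
ΔH_A − ΔH_B = −960 kJ, so reaction A has the more negative ΔH; |ΔH_A − ΔH_B| = 960 kJ.

Reaction A, by 960 kJ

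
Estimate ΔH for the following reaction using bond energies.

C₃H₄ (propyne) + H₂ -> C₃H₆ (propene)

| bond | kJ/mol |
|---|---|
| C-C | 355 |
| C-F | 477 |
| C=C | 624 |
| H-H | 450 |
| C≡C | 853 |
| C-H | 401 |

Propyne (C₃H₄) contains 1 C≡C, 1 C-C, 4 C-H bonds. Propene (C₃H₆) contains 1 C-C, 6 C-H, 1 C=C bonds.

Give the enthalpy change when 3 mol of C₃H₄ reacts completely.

Bonds broken (reactants):
  C≡C: 1 × 853 = 853
  C-C: 1 × 355 = 355
  C-H: 4 × 401 = 1604
  H-H: 1 × 450 = 450
  Σ(broken) = 3262 kJ
Bonds formed (products):
  C-C: 1 × 355 = 355
  C-H: 6 × 401 = 2406
  C=C: 1 × 624 = 624
  Σ(formed) = 3385 kJ
ΔH = Σ(broken) − Σ(formed) = 3262 − 3385 = −123 kJ
For 3× the reaction as written: 3 × (−123) = −369 kJ

ΔH = −369 kJ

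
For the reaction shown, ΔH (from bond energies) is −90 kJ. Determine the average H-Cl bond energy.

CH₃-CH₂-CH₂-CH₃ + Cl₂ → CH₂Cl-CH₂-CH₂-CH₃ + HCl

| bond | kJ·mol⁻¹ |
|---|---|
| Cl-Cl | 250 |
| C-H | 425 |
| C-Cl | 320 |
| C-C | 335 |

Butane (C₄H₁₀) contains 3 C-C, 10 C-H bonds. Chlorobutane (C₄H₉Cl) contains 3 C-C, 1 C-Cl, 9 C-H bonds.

Let D be the H-Cl bond energy.
Σ(broken) = 3×335 + 10×425 + 1×250 = 5505
Σ(formed) = 3×335 + 1×320 + 9×425 + 1×D = 5150 + D
ΔH = Σ(broken) − Σ(formed) = (5505) − (5150 + D) = +355 − D
Setting this equal to −90 kJ gives D = 445 kJ/mol.

D(H-Cl) ≈ 445 kJ/mol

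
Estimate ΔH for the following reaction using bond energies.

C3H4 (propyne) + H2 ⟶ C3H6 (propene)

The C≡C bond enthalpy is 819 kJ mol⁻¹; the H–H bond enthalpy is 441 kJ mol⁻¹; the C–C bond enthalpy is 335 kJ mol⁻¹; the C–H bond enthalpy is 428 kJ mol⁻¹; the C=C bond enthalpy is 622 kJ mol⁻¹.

ΔH ≈ −218 kJ

Bonds broken (reactants):
  C≡C: 1 × 819 = 819
  C–C: 1 × 335 = 335
  C–H: 4 × 428 = 1712
  H–H: 1 × 441 = 441
  Σ(broken) = 3307 kJ
Bonds formed (products):
  C–C: 1 × 335 = 335
  C–H: 6 × 428 = 2568
  C=C: 1 × 622 = 622
  Σ(formed) = 3525 kJ
ΔH = Σ(broken) − Σ(formed) = 3307 − 3525 = −218 kJ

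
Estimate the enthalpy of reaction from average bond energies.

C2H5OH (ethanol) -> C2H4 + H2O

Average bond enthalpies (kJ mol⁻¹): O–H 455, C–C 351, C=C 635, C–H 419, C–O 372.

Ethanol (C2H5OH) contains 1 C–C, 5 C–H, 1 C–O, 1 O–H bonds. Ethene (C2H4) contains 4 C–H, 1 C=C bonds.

Bonds broken (reactants):
  C–C: 1 × 351 = 351
  C–H: 5 × 419 = 2095
  C–O: 1 × 372 = 372
  O–H: 1 × 455 = 455
  Σ(broken) = 3273 kJ
Bonds formed (products):
  C–H: 4 × 419 = 1676
  C=C: 1 × 635 = 635
  O–H: 2 × 455 = 910
  Σ(formed) = 3221 kJ
ΔH = Σ(broken) − Σ(formed) = 3273 − 3221 = +52 kJ

ΔH ≈ +52 kJ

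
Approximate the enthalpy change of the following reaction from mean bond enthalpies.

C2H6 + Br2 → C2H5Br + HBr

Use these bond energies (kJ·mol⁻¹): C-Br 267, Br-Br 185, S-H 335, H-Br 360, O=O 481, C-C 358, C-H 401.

ΔH ≈ −41 kJ

Bonds broken (reactants):
  Br-Br: 1 × 185 = 185
  C-C: 1 × 358 = 358
  C-H: 6 × 401 = 2406
  Σ(broken) = 2949 kJ
Bonds formed (products):
  C-Br: 1 × 267 = 267
  C-C: 1 × 358 = 358
  C-H: 5 × 401 = 2005
  H-Br: 1 × 360 = 360
  Σ(formed) = 2990 kJ
ΔH = Σ(broken) − Σ(formed) = 2949 − 2990 = −41 kJ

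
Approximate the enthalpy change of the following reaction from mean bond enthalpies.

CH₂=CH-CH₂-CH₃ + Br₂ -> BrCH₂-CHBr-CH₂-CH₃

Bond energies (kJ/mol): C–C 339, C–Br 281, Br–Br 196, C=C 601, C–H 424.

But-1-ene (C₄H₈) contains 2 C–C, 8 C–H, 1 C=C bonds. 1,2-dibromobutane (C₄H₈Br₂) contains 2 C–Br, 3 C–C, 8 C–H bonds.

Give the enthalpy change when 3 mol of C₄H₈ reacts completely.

Bonds broken (reactants):
  Br–Br: 1 × 196 = 196
  C–C: 2 × 339 = 678
  C–H: 8 × 424 = 3392
  C=C: 1 × 601 = 601
  Σ(broken) = 4867 kJ
Bonds formed (products):
  C–Br: 2 × 281 = 562
  C–C: 3 × 339 = 1017
  C–H: 8 × 424 = 3392
  Σ(formed) = 4971 kJ
ΔH = Σ(broken) − Σ(formed) = 4867 − 4971 = −104 kJ
For 3× the reaction as written: 3 × (−104) = −312 kJ

ΔH = −312 kJ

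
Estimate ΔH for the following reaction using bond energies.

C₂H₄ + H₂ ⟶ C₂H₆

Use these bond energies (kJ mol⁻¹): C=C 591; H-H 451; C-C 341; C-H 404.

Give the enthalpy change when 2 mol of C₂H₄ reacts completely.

Bonds broken (reactants):
  C-H: 4 × 404 = 1616
  C=C: 1 × 591 = 591
  H-H: 1 × 451 = 451
  Σ(broken) = 2658 kJ
Bonds formed (products):
  C-C: 1 × 341 = 341
  C-H: 6 × 404 = 2424
  Σ(formed) = 2765 kJ
ΔH = Σ(broken) − Σ(formed) = 2658 − 2765 = −107 kJ
For 2× the reaction as written: 2 × (−107) = −214 kJ

ΔH = −214 kJ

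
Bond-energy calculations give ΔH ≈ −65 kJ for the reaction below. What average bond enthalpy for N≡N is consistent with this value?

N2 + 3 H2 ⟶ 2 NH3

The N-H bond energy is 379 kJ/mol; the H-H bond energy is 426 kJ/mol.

D(N≡N) ≈ 931 kJ/mol

Let D be the N≡N bond energy.
Σ(broken) = 3×426 + 1×D = 1278 + D
Σ(formed) = 6×379 = 2274
ΔH = Σ(broken) − Σ(formed) = (1278 + D) − (2274) = −996 + D
Setting this equal to −65 kJ gives D = 931 kJ/mol.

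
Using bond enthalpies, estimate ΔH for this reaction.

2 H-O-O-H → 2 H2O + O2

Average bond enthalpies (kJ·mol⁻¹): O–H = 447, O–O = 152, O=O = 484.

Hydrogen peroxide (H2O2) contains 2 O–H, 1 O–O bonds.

Bonds broken (reactants):
  O–H: 4 × 447 = 1788
  O–O: 2 × 152 = 304
  Σ(broken) = 2092 kJ
Bonds formed (products):
  O–H: 4 × 447 = 1788
  O=O: 1 × 484 = 484
  Σ(formed) = 2272 kJ
ΔH = Σ(broken) − Σ(formed) = 2092 − 2272 = −180 kJ

ΔH ≈ −180 kJ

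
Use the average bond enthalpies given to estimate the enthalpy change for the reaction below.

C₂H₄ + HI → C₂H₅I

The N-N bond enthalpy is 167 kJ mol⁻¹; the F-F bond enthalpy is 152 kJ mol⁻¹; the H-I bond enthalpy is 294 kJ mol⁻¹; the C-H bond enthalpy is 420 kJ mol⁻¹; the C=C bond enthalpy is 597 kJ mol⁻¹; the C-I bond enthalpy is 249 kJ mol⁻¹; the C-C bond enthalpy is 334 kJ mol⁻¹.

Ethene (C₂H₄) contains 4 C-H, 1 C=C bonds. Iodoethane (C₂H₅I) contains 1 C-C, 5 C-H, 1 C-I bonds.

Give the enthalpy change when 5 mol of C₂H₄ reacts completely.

ΔH = −560 kJ

Bonds broken (reactants):
  C-H: 4 × 420 = 1680
  C=C: 1 × 597 = 597
  H-I: 1 × 294 = 294
  Σ(broken) = 2571 kJ
Bonds formed (products):
  C-C: 1 × 334 = 334
  C-H: 5 × 420 = 2100
  C-I: 1 × 249 = 249
  Σ(formed) = 2683 kJ
ΔH = Σ(broken) − Σ(formed) = 2571 − 2683 = −112 kJ
For 5× the reaction as written: 5 × (−112) = −560 kJ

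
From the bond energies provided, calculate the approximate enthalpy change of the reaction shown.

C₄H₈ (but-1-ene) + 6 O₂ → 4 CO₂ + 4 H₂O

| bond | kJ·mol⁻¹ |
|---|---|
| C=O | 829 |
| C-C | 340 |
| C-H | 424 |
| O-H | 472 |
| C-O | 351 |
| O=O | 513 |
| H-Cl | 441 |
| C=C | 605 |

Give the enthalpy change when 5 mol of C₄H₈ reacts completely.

Bonds broken (reactants):
  C-C: 2 × 340 = 680
  C-H: 8 × 424 = 3392
  C=C: 1 × 605 = 605
  O=O: 6 × 513 = 3078
  Σ(broken) = 7755 kJ
Bonds formed (products):
  C=O: 8 × 829 = 6632
  O-H: 8 × 472 = 3776
  Σ(formed) = 10408 kJ
ΔH = Σ(broken) − Σ(formed) = 7755 − 10408 = −2653 kJ
For 5× the reaction as written: 5 × (−2653) = −13265 kJ

ΔH = −13265 kJ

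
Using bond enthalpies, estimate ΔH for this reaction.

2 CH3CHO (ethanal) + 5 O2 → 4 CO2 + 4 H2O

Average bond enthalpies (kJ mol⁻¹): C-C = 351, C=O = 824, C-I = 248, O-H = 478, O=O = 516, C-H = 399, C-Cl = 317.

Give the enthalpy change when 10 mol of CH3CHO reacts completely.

Bonds broken (reactants):
  C-C: 2 × 351 = 702
  C-H: 8 × 399 = 3192
  C=O: 2 × 824 = 1648
  O=O: 5 × 516 = 2580
  Σ(broken) = 8122 kJ
Bonds formed (products):
  C=O: 8 × 824 = 6592
  O-H: 8 × 478 = 3824
  Σ(formed) = 10416 kJ
ΔH = Σ(broken) − Σ(formed) = 8122 − 10416 = −2294 kJ
For 5× the reaction as written: 5 × (−2294) = −11470 kJ

ΔH = −11470 kJ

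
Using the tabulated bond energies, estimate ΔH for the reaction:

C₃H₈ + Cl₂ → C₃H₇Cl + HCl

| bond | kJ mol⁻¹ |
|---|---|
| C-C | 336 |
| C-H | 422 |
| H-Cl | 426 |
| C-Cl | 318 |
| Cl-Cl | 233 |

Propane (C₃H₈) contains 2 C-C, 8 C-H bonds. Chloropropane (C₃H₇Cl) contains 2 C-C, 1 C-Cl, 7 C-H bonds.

Bonds broken (reactants):
  C-C: 2 × 336 = 672
  C-H: 8 × 422 = 3376
  Cl-Cl: 1 × 233 = 233
  Σ(broken) = 4281 kJ
Bonds formed (products):
  C-C: 2 × 336 = 672
  C-Cl: 1 × 318 = 318
  C-H: 7 × 422 = 2954
  H-Cl: 1 × 426 = 426
  Σ(formed) = 4370 kJ
ΔH = Σ(broken) − Σ(formed) = 4281 − 4370 = −89 kJ

ΔH ≈ −89 kJ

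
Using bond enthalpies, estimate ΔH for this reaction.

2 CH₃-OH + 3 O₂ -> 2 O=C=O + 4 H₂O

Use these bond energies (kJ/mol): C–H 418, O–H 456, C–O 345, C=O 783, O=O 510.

ΔH ≈ −1140 kJ

Bonds broken (reactants):
  C–H: 6 × 418 = 2508
  C–O: 2 × 345 = 690
  O–H: 2 × 456 = 912
  O=O: 3 × 510 = 1530
  Σ(broken) = 5640 kJ
Bonds formed (products):
  C=O: 4 × 783 = 3132
  O–H: 8 × 456 = 3648
  Σ(formed) = 6780 kJ
ΔH = Σ(broken) − Σ(formed) = 5640 − 6780 = −1140 kJ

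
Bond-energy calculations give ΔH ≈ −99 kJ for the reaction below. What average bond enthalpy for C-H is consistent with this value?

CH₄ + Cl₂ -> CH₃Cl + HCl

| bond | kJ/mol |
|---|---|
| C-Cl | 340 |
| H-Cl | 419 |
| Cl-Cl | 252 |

Let D be the C-H bond energy.
Σ(broken) = 4×D + 1×252 = 252 + 4D
Σ(formed) = 1×340 + 3×D + 1×419 = 759 + 3D
ΔH = Σ(broken) − Σ(formed) = (252 + 4D) − (759 + 3D) = −507 + D
Setting this equal to −99 kJ gives D = 408 kJ/mol.

D(C-H) ≈ 408 kJ/mol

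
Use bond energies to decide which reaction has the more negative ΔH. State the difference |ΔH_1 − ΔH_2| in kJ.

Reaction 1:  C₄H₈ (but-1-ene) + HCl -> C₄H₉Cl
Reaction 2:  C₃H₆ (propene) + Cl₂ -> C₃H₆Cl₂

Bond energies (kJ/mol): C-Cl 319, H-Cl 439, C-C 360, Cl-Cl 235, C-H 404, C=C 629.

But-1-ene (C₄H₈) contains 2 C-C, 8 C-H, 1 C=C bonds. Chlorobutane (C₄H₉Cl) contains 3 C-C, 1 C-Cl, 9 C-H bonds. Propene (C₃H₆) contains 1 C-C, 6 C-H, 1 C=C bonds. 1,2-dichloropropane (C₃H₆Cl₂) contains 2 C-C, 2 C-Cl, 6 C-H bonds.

Reaction 2, by 119 kJ

Reaction 1:
  Bonds broken (reactants):
    C-C: 2 × 360 = 720
    C-H: 8 × 404 = 3232
    C=C: 1 × 629 = 629
    H-Cl: 1 × 439 = 439
    Σ(broken) = 5020 kJ
  Bonds formed (products):
    C-C: 3 × 360 = 1080
    C-Cl: 1 × 319 = 319
    C-H: 9 × 404 = 3636
    Σ(formed) = 5035 kJ
  ΔH_1 = 5020 − 5035 = −15 kJ
Reaction 2:
  Bonds broken (reactants):
    C-C: 1 × 360 = 360
    C-H: 6 × 404 = 2424
    C=C: 1 × 629 = 629
    Cl-Cl: 1 × 235 = 235
    Σ(broken) = 3648 kJ
  Bonds formed (products):
    C-C: 2 × 360 = 720
    C-Cl: 2 × 319 = 638
    C-H: 6 × 404 = 2424
    Σ(formed) = 3782 kJ
  ΔH_2 = 3648 − 3782 = −134 kJ
ΔH_1 − ΔH_2 = +119 kJ, so reaction 2 has the more negative ΔH; |ΔH_1 − ΔH_2| = 119 kJ.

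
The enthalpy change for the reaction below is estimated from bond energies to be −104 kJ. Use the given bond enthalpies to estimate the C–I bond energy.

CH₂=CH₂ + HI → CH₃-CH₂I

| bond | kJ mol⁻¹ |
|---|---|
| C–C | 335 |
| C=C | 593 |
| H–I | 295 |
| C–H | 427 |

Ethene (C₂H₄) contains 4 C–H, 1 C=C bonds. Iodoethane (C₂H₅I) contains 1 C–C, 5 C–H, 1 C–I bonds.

Let D be the C–I bond energy.
Σ(broken) = 4×427 + 1×593 + 1×295 = 2596
Σ(formed) = 1×335 + 5×427 + 1×D = 2470 + D
ΔH = Σ(broken) − Σ(formed) = (2596) − (2470 + D) = +126 − D
Setting this equal to −104 kJ gives D = 230 kJ/mol.

D(C–I) ≈ 230 kJ/mol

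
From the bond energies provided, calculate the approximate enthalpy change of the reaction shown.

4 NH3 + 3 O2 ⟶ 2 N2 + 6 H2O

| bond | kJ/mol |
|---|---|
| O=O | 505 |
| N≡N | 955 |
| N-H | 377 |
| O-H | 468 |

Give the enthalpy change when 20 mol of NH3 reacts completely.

Bonds broken (reactants):
  N-H: 12 × 377 = 4524
  O=O: 3 × 505 = 1515
  Σ(broken) = 6039 kJ
Bonds formed (products):
  N≡N: 2 × 955 = 1910
  O-H: 12 × 468 = 5616
  Σ(formed) = 7526 kJ
ΔH = Σ(broken) − Σ(formed) = 6039 − 7526 = −1487 kJ
For 5× the reaction as written: 5 × (−1487) = −7435 kJ

ΔH = −7435 kJ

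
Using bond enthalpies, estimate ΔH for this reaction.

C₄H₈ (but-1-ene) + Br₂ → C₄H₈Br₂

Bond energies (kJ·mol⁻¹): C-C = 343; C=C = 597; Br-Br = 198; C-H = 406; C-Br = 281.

ΔH ≈ −110 kJ

Bonds broken (reactants):
  Br-Br: 1 × 198 = 198
  C-C: 2 × 343 = 686
  C-H: 8 × 406 = 3248
  C=C: 1 × 597 = 597
  Σ(broken) = 4729 kJ
Bonds formed (products):
  C-Br: 2 × 281 = 562
  C-C: 3 × 343 = 1029
  C-H: 8 × 406 = 3248
  Σ(formed) = 4839 kJ
ΔH = Σ(broken) − Σ(formed) = 4729 − 4839 = −110 kJ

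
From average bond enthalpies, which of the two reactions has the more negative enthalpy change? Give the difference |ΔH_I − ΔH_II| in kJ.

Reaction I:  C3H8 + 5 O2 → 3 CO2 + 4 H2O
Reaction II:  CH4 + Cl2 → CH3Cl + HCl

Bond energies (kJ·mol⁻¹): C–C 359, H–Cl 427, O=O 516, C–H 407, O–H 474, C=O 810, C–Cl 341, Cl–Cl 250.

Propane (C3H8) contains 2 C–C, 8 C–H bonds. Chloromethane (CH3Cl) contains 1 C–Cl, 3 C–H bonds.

Reaction I, by 1987 kJ

Reaction I:
  Bonds broken (reactants):
    C–C: 2 × 359 = 718
    C–H: 8 × 407 = 3256
    O=O: 5 × 516 = 2580
    Σ(broken) = 6554 kJ
  Bonds formed (products):
    C=O: 6 × 810 = 4860
    O–H: 8 × 474 = 3792
    Σ(formed) = 8652 kJ
  ΔH_I = 6554 − 8652 = −2098 kJ
Reaction II:
  Bonds broken (reactants):
    C–H: 4 × 407 = 1628
    Cl–Cl: 1 × 250 = 250
    Σ(broken) = 1878 kJ
  Bonds formed (products):
    C–Cl: 1 × 341 = 341
    C–H: 3 × 407 = 1221
    H–Cl: 1 × 427 = 427
    Σ(formed) = 1989 kJ
  ΔH_II = 1878 − 1989 = −111 kJ
ΔH_I − ΔH_II = −1987 kJ, so reaction I has the more negative ΔH; |ΔH_I − ΔH_II| = 1987 kJ.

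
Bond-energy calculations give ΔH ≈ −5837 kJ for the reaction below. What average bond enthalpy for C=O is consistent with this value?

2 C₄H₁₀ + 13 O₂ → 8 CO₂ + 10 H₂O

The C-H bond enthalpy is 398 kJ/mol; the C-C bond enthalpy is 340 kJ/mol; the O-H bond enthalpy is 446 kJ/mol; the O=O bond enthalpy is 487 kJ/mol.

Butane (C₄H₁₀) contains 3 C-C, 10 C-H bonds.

D(C=O) ≈ 828 kJ/mol

Let D be the C=O bond energy.
Σ(broken) = 6×340 + 20×398 + 13×487 = 16331
Σ(formed) = 16×D + 20×446 = 8920 + 16D
ΔH = Σ(broken) − Σ(formed) = (16331) − (8920 + 16D) = +7411 − 16D
Setting this equal to −5837 kJ gives 16D = 13248, so D = 828 kJ/mol.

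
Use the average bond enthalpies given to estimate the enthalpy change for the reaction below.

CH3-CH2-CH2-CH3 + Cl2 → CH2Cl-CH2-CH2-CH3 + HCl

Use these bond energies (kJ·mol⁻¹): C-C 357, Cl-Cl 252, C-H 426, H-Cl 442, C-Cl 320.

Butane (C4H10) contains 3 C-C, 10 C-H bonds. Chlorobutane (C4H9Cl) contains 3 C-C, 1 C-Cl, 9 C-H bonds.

Bonds broken (reactants):
  C-C: 3 × 357 = 1071
  C-H: 10 × 426 = 4260
  Cl-Cl: 1 × 252 = 252
  Σ(broken) = 5583 kJ
Bonds formed (products):
  C-C: 3 × 357 = 1071
  C-Cl: 1 × 320 = 320
  C-H: 9 × 426 = 3834
  H-Cl: 1 × 442 = 442
  Σ(formed) = 5667 kJ
ΔH = Σ(broken) − Σ(formed) = 5583 − 5667 = −84 kJ

ΔH ≈ −84 kJ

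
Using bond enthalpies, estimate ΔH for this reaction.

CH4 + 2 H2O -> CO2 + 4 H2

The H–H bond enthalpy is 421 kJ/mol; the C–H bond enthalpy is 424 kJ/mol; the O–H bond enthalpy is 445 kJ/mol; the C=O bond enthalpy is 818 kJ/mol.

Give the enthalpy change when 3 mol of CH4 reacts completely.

Bonds broken (reactants):
  C–H: 4 × 424 = 1696
  O–H: 4 × 445 = 1780
  Σ(broken) = 3476 kJ
Bonds formed (products):
  C=O: 2 × 818 = 1636
  H–H: 4 × 421 = 1684
  Σ(formed) = 3320 kJ
ΔH = Σ(broken) − Σ(formed) = 3476 − 3320 = +156 kJ
For 3× the reaction as written: 3 × (+156) = +468 kJ

ΔH = +468 kJ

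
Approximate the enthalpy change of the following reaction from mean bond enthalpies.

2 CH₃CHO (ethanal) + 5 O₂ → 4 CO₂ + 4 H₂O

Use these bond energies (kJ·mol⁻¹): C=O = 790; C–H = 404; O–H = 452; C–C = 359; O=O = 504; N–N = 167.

ΔH ≈ −1886 kJ

Bonds broken (reactants):
  C–C: 2 × 359 = 718
  C–H: 8 × 404 = 3232
  C=O: 2 × 790 = 1580
  O=O: 5 × 504 = 2520
  Σ(broken) = 8050 kJ
Bonds formed (products):
  C=O: 8 × 790 = 6320
  O–H: 8 × 452 = 3616
  Σ(formed) = 9936 kJ
ΔH = Σ(broken) − Σ(formed) = 8050 − 9936 = −1886 kJ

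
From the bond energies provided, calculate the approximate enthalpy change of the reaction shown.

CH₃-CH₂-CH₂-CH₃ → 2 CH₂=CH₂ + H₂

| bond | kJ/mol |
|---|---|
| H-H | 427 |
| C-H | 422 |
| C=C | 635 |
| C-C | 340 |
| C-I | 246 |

Bonds broken (reactants):
  C-C: 3 × 340 = 1020
  C-H: 10 × 422 = 4220
  Σ(broken) = 5240 kJ
Bonds formed (products):
  C-H: 8 × 422 = 3376
  C=C: 2 × 635 = 1270
  H-H: 1 × 427 = 427
  Σ(formed) = 5073 kJ
ΔH = Σ(broken) − Σ(formed) = 5240 − 5073 = +167 kJ

ΔH ≈ +167 kJ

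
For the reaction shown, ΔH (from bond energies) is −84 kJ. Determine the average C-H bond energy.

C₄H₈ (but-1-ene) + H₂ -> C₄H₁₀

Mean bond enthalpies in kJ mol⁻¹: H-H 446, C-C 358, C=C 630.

Let D be the C-H bond energy.
Σ(broken) = 2×358 + 8×D + 1×630 + 1×446 = 1792 + 8D
Σ(formed) = 3×358 + 10×D = 1074 + 10D
ΔH = Σ(broken) − Σ(formed) = (1792 + 8D) − (1074 + 10D) = +718 − 2D
Setting this equal to −84 kJ gives 2D = 802, so D = 401 kJ/mol.

D(C-H) ≈ 401 kJ/mol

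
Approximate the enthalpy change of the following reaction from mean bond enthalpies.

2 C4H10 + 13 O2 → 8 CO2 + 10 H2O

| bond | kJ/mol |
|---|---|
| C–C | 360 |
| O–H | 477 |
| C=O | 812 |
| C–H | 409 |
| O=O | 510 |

ΔH ≈ −5562 kJ

Bonds broken (reactants):
  C–C: 6 × 360 = 2160
  C–H: 20 × 409 = 8180
  O=O: 13 × 510 = 6630
  Σ(broken) = 16970 kJ
Bonds formed (products):
  C=O: 16 × 812 = 12992
  O–H: 20 × 477 = 9540
  Σ(formed) = 22532 kJ
ΔH = Σ(broken) − Σ(formed) = 16970 − 22532 = −5562 kJ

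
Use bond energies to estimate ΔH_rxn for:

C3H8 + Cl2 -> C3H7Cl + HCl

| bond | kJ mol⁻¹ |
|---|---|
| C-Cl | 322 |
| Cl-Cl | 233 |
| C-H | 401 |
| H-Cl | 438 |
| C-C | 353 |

ΔH ≈ −126 kJ

Bonds broken (reactants):
  C-C: 2 × 353 = 706
  C-H: 8 × 401 = 3208
  Cl-Cl: 1 × 233 = 233
  Σ(broken) = 4147 kJ
Bonds formed (products):
  C-C: 2 × 353 = 706
  C-Cl: 1 × 322 = 322
  C-H: 7 × 401 = 2807
  H-Cl: 1 × 438 = 438
  Σ(formed) = 4273 kJ
ΔH = Σ(broken) − Σ(formed) = 4147 − 4273 = −126 kJ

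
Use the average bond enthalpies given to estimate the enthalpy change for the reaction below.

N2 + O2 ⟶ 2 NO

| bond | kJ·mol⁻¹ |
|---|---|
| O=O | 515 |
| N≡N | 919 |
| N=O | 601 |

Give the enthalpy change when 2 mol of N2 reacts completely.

Bonds broken (reactants):
  N≡N: 1 × 919 = 919
  O=O: 1 × 515 = 515
  Σ(broken) = 1434 kJ
Bonds formed (products):
  N=O: 2 × 601 = 1202
  Σ(formed) = 1202 kJ
ΔH = Σ(broken) − Σ(formed) = 1434 − 1202 = +232 kJ
For 2× the reaction as written: 2 × (+232) = +464 kJ

ΔH = +464 kJ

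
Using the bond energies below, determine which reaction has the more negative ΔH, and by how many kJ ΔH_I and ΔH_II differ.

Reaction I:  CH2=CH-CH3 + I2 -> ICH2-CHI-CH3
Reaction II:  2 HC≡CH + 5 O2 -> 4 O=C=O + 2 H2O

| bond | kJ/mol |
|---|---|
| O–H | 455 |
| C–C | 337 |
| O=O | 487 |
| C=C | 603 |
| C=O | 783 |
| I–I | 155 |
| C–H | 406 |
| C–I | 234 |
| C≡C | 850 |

Reaction I:
  Bonds broken (reactants):
    C–C: 1 × 337 = 337
    C–H: 6 × 406 = 2436
    C=C: 1 × 603 = 603
    I–I: 1 × 155 = 155
    Σ(broken) = 3531 kJ
  Bonds formed (products):
    C–C: 2 × 337 = 674
    C–H: 6 × 406 = 2436
    C–I: 2 × 234 = 468
    Σ(formed) = 3578 kJ
  ΔH_I = 3531 − 3578 = −47 kJ
Reaction II:
  Bonds broken (reactants):
    C≡C: 2 × 850 = 1700
    C–H: 4 × 406 = 1624
    O=O: 5 × 487 = 2435
    Σ(broken) = 5759 kJ
  Bonds formed (products):
    C=O: 8 × 783 = 6264
    O–H: 4 × 455 = 1820
    Σ(formed) = 8084 kJ
  ΔH_II = 5759 − 8084 = −2325 kJ
ΔH_I − ΔH_II = +2278 kJ, so reaction II has the more negative ΔH; |ΔH_I − ΔH_II| = 2278 kJ.

Reaction II, by 2278 kJ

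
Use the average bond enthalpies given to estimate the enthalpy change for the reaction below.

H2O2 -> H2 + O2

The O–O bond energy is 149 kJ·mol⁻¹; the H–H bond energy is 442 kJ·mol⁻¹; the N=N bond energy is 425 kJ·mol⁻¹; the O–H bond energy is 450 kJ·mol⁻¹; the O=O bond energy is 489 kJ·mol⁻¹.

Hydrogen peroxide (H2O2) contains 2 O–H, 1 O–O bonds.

Bonds broken (reactants):
  O–H: 2 × 450 = 900
  O–O: 1 × 149 = 149
  Σ(broken) = 1049 kJ
Bonds formed (products):
  H–H: 1 × 442 = 442
  O=O: 1 × 489 = 489
  Σ(formed) = 931 kJ
ΔH = Σ(broken) − Σ(formed) = 1049 − 931 = +118 kJ

ΔH ≈ +118 kJ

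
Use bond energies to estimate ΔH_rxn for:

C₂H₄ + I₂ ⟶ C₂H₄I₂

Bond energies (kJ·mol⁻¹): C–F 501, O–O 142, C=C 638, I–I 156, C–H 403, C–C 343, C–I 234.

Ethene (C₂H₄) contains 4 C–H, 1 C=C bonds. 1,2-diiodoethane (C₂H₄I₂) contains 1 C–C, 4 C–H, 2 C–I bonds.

ΔH ≈ −17 kJ

Bonds broken (reactants):
  C–H: 4 × 403 = 1612
  C=C: 1 × 638 = 638
  I–I: 1 × 156 = 156
  Σ(broken) = 2406 kJ
Bonds formed (products):
  C–C: 1 × 343 = 343
  C–H: 4 × 403 = 1612
  C–I: 2 × 234 = 468
  Σ(formed) = 2423 kJ
ΔH = Σ(broken) − Σ(formed) = 2406 − 2423 = −17 kJ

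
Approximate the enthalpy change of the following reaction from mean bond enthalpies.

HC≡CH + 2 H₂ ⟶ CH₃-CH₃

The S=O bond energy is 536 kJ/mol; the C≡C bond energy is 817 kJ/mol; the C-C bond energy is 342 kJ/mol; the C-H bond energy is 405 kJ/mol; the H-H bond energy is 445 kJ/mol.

ΔH ≈ −255 kJ

Bonds broken (reactants):
  C≡C: 1 × 817 = 817
  C-H: 2 × 405 = 810
  H-H: 2 × 445 = 890
  Σ(broken) = 2517 kJ
Bonds formed (products):
  C-C: 1 × 342 = 342
  C-H: 6 × 405 = 2430
  Σ(formed) = 2772 kJ
ΔH = Σ(broken) − Σ(formed) = 2517 − 2772 = −255 kJ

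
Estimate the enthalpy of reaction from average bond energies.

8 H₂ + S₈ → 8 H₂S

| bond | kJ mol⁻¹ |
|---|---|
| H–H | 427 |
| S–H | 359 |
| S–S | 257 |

Bonds broken (reactants):
  H–H: 8 × 427 = 3416
  S–S: 8 × 257 = 2056
  Σ(broken) = 5472 kJ
Bonds formed (products):
  S–H: 16 × 359 = 5744
  Σ(formed) = 5744 kJ
ΔH = Σ(broken) − Σ(formed) = 5472 − 5744 = −272 kJ

ΔH ≈ −272 kJ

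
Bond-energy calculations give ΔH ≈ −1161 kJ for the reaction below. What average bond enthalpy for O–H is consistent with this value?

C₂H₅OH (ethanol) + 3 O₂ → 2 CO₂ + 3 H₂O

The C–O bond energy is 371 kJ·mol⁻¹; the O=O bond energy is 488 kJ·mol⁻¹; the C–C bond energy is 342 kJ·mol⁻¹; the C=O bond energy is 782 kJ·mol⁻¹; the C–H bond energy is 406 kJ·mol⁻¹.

D(O–H) ≈ 448 kJ/mol

Let D be the O–H bond energy.
Σ(broken) = 1×342 + 5×406 + 1×371 + 1×D + 3×488 = 4207 + D
Σ(formed) = 4×782 + 6×D = 3128 + 6D
ΔH = Σ(broken) − Σ(formed) = (4207 + D) − (3128 + 6D) = +1079 − 5D
Setting this equal to −1161 kJ gives 5D = 2240, so D = 448 kJ/mol.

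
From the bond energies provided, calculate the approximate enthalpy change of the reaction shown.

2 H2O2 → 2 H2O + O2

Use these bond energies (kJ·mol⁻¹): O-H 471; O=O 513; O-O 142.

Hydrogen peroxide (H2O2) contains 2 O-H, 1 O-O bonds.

ΔH ≈ −229 kJ

Bonds broken (reactants):
  O-H: 4 × 471 = 1884
  O-O: 2 × 142 = 284
  Σ(broken) = 2168 kJ
Bonds formed (products):
  O-H: 4 × 471 = 1884
  O=O: 1 × 513 = 513
  Σ(formed) = 2397 kJ
ΔH = Σ(broken) − Σ(formed) = 2168 − 2397 = −229 kJ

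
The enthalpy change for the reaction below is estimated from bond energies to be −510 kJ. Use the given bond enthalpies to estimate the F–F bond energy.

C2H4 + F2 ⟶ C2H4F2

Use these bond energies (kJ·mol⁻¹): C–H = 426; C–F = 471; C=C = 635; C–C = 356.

D(F–F) ≈ 153 kJ/mol

Let D be the F–F bond energy.
Σ(broken) = 4×426 + 1×635 + 1×D = 2339 + D
Σ(formed) = 1×356 + 2×471 + 4×426 = 3002
ΔH = Σ(broken) − Σ(formed) = (2339 + D) − (3002) = −663 + D
Setting this equal to −510 kJ gives D = 153 kJ/mol.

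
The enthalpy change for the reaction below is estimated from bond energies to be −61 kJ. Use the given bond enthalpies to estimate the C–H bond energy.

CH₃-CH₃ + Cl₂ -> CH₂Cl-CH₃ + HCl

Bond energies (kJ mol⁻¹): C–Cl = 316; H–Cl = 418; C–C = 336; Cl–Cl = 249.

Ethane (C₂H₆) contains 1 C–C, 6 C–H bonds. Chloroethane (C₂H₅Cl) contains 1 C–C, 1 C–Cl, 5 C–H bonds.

D(C–H) ≈ 424 kJ/mol

Let D be the C–H bond energy.
Σ(broken) = 1×336 + 6×D + 1×249 = 585 + 6D
Σ(formed) = 1×336 + 1×316 + 5×D + 1×418 = 1070 + 5D
ΔH = Σ(broken) − Σ(formed) = (585 + 6D) − (1070 + 5D) = −485 + D
Setting this equal to −61 kJ gives D = 424 kJ/mol.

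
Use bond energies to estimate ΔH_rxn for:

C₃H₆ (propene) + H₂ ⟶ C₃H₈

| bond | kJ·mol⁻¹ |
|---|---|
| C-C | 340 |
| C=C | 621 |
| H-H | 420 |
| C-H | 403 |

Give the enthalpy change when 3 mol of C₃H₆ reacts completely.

Bonds broken (reactants):
  C-C: 1 × 340 = 340
  C-H: 6 × 403 = 2418
  C=C: 1 × 621 = 621
  H-H: 1 × 420 = 420
  Σ(broken) = 3799 kJ
Bonds formed (products):
  C-C: 2 × 340 = 680
  C-H: 8 × 403 = 3224
  Σ(formed) = 3904 kJ
ΔH = Σ(broken) − Σ(formed) = 3799 − 3904 = −105 kJ
For 3× the reaction as written: 3 × (−105) = −315 kJ

ΔH = −315 kJ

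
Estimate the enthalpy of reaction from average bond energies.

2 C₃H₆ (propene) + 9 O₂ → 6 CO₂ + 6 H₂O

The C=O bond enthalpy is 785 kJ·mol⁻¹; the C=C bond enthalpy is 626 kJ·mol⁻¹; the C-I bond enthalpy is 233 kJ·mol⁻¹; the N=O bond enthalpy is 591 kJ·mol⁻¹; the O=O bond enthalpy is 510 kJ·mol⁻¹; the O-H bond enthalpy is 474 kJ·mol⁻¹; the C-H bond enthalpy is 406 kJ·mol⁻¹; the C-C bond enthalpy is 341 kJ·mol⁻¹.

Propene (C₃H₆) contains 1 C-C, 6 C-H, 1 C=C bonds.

Bonds broken (reactants):
  C-C: 2 × 341 = 682
  C-H: 12 × 406 = 4872
  C=C: 2 × 626 = 1252
  O=O: 9 × 510 = 4590
  Σ(broken) = 11396 kJ
Bonds formed (products):
  C=O: 12 × 785 = 9420
  O-H: 12 × 474 = 5688
  Σ(formed) = 15108 kJ
ΔH = Σ(broken) − Σ(formed) = 11396 − 15108 = −3712 kJ

ΔH ≈ −3712 kJ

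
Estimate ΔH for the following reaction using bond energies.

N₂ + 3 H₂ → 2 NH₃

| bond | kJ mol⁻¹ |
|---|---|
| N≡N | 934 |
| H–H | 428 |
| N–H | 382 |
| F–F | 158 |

ΔH ≈ −74 kJ

Bonds broken (reactants):
  H–H: 3 × 428 = 1284
  N≡N: 1 × 934 = 934
  Σ(broken) = 2218 kJ
Bonds formed (products):
  N–H: 6 × 382 = 2292
  Σ(formed) = 2292 kJ
ΔH = Σ(broken) − Σ(formed) = 2218 − 2292 = −74 kJ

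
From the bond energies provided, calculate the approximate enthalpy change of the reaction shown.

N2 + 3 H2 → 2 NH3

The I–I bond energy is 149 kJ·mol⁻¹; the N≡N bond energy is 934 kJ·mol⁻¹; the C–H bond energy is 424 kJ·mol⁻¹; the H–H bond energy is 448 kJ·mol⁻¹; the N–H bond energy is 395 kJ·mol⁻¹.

ΔH ≈ −92 kJ

Bonds broken (reactants):
  H–H: 3 × 448 = 1344
  N≡N: 1 × 934 = 934
  Σ(broken) = 2278 kJ
Bonds formed (products):
  N–H: 6 × 395 = 2370
  Σ(formed) = 2370 kJ
ΔH = Σ(broken) − Σ(formed) = 2278 − 2370 = −92 kJ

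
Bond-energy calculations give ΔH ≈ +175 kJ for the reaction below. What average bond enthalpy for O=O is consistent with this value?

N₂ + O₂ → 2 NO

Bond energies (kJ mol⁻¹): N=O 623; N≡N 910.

D(O=O) ≈ 511 kJ/mol

Let D be the O=O bond energy.
Σ(broken) = 1×910 + 1×D = 910 + D
Σ(formed) = 2×623 = 1246
ΔH = Σ(broken) − Σ(formed) = (910 + D) − (1246) = −336 + D
Setting this equal to +175 kJ gives D = 511 kJ/mol.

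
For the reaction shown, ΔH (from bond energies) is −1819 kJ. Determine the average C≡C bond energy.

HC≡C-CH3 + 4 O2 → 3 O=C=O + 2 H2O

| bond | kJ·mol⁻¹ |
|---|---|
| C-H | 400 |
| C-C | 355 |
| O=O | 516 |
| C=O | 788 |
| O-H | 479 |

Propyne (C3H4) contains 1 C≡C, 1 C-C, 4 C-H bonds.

Let D be the C≡C bond energy.
Σ(broken) = 1×D + 1×355 + 4×400 + 4×516 = 4019 + D
Σ(formed) = 6×788 + 4×479 = 6644
ΔH = Σ(broken) − Σ(formed) = (4019 + D) − (6644) = −2625 + D
Setting this equal to −1819 kJ gives D = 806 kJ/mol.

D(C≡C) ≈ 806 kJ/mol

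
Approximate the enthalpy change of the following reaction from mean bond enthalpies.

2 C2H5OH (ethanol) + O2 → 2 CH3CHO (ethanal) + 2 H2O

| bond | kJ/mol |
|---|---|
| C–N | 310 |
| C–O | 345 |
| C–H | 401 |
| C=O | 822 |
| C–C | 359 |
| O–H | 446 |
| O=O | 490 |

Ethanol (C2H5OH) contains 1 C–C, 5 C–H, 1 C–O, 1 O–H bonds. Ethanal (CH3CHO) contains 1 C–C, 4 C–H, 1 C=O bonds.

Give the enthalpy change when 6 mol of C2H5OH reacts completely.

Bonds broken (reactants):
  C–C: 2 × 359 = 718
  C–H: 10 × 401 = 4010
  C–O: 2 × 345 = 690
  O–H: 2 × 446 = 892
  O=O: 1 × 490 = 490
  Σ(broken) = 6800 kJ
Bonds formed (products):
  C–C: 2 × 359 = 718
  C–H: 8 × 401 = 3208
  C=O: 2 × 822 = 1644
  O–H: 4 × 446 = 1784
  Σ(formed) = 7354 kJ
ΔH = Σ(broken) − Σ(formed) = 6800 − 7354 = −554 kJ
For 3× the reaction as written: 3 × (−554) = −1662 kJ

ΔH = −1662 kJ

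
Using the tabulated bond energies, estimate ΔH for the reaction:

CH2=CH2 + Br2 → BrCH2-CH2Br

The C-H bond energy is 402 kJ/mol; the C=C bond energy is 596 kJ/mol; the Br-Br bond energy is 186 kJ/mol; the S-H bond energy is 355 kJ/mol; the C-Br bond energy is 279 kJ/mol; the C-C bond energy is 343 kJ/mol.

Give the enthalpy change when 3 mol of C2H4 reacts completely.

Bonds broken (reactants):
  Br-Br: 1 × 186 = 186
  C-H: 4 × 402 = 1608
  C=C: 1 × 596 = 596
  Σ(broken) = 2390 kJ
Bonds formed (products):
  C-Br: 2 × 279 = 558
  C-C: 1 × 343 = 343
  C-H: 4 × 402 = 1608
  Σ(formed) = 2509 kJ
ΔH = Σ(broken) − Σ(formed) = 2390 − 2509 = −119 kJ
For 3× the reaction as written: 3 × (−119) = −357 kJ

ΔH = −357 kJ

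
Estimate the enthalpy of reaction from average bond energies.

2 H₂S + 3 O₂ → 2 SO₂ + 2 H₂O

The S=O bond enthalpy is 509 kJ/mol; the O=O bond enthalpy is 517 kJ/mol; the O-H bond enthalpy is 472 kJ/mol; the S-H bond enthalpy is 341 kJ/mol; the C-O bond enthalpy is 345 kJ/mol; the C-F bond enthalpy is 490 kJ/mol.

ΔH ≈ −1009 kJ

Bonds broken (reactants):
  O=O: 3 × 517 = 1551
  S-H: 4 × 341 = 1364
  Σ(broken) = 2915 kJ
Bonds formed (products):
  O-H: 4 × 472 = 1888
  S=O: 4 × 509 = 2036
  Σ(formed) = 3924 kJ
ΔH = Σ(broken) − Σ(formed) = 2915 − 3924 = −1009 kJ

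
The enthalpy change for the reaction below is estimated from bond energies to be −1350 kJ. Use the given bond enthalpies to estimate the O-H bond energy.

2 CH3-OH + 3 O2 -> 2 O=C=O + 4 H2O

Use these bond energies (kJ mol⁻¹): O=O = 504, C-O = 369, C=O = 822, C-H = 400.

Let D be the O-H bond energy.
Σ(broken) = 6×400 + 2×369 + 2×D + 3×504 = 4650 + 2D
Σ(formed) = 4×822 + 8×D = 3288 + 8D
ΔH = Σ(broken) − Σ(formed) = (4650 + 2D) − (3288 + 8D) = +1362 − 6D
Setting this equal to −1350 kJ gives 6D = 2712, so D = 452 kJ/mol.

D(O-H) ≈ 452 kJ/mol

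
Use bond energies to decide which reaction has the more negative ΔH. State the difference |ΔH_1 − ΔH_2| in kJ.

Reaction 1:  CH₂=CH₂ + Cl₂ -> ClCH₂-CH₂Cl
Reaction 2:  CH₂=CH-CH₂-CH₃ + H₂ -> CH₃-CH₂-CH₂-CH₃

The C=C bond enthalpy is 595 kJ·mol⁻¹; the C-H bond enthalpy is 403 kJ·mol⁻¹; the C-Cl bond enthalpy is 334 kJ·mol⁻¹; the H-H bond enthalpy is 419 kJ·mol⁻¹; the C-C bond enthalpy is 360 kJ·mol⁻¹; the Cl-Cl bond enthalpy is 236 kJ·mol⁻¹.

Reaction 1:
  Bonds broken (reactants):
    C-H: 4 × 403 = 1612
    C=C: 1 × 595 = 595
    Cl-Cl: 1 × 236 = 236
    Σ(broken) = 2443 kJ
  Bonds formed (products):
    C-C: 1 × 360 = 360
    C-Cl: 2 × 334 = 668
    C-H: 4 × 403 = 1612
    Σ(formed) = 2640 kJ
  ΔH_1 = 2443 − 2640 = −197 kJ
Reaction 2:
  Bonds broken (reactants):
    C-C: 2 × 360 = 720
    C-H: 8 × 403 = 3224
    C=C: 1 × 595 = 595
    H-H: 1 × 419 = 419
    Σ(broken) = 4958 kJ
  Bonds formed (products):
    C-C: 3 × 360 = 1080
    C-H: 10 × 403 = 4030
    Σ(formed) = 5110 kJ
  ΔH_2 = 4958 − 5110 = −152 kJ
ΔH_1 − ΔH_2 = −45 kJ, so reaction 1 has the more negative ΔH; |ΔH_1 − ΔH_2| = 45 kJ.

Reaction 1, by 45 kJ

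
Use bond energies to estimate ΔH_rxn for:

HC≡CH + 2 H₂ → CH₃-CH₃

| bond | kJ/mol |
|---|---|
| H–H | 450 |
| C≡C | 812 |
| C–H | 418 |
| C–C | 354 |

Bonds broken (reactants):
  C≡C: 1 × 812 = 812
  C–H: 2 × 418 = 836
  H–H: 2 × 450 = 900
  Σ(broken) = 2548 kJ
Bonds formed (products):
  C–C: 1 × 354 = 354
  C–H: 6 × 418 = 2508
  Σ(formed) = 2862 kJ
ΔH = Σ(broken) − Σ(formed) = 2548 − 2862 = −314 kJ

ΔH ≈ −314 kJ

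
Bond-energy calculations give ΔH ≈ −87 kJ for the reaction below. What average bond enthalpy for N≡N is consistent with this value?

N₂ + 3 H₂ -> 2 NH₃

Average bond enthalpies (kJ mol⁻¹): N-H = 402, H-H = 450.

D(N≡N) ≈ 975 kJ/mol

Let D be the N≡N bond energy.
Σ(broken) = 3×450 + 1×D = 1350 + D
Σ(formed) = 6×402 = 2412
ΔH = Σ(broken) − Σ(formed) = (1350 + D) − (2412) = −1062 + D
Setting this equal to −87 kJ gives D = 975 kJ/mol.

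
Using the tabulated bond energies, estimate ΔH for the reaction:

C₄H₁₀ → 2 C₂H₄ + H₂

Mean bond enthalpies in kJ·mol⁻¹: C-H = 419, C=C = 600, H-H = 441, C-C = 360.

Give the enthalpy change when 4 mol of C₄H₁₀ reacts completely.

Bonds broken (reactants):
  C-C: 3 × 360 = 1080
  C-H: 10 × 419 = 4190
  Σ(broken) = 5270 kJ
Bonds formed (products):
  C-H: 8 × 419 = 3352
  C=C: 2 × 600 = 1200
  H-H: 1 × 441 = 441
  Σ(formed) = 4993 kJ
ΔH = Σ(broken) − Σ(formed) = 5270 − 4993 = +277 kJ
For 4× the reaction as written: 4 × (+277) = +1108 kJ

ΔH = +1108 kJ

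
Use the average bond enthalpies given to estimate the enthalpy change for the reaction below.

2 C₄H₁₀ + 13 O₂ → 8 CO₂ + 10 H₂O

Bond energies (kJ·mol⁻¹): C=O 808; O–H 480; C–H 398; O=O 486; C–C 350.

ΔH ≈ −6150 kJ

Bonds broken (reactants):
  C–C: 6 × 350 = 2100
  C–H: 20 × 398 = 7960
  O=O: 13 × 486 = 6318
  Σ(broken) = 16378 kJ
Bonds formed (products):
  C=O: 16 × 808 = 12928
  O–H: 20 × 480 = 9600
  Σ(formed) = 22528 kJ
ΔH = Σ(broken) − Σ(formed) = 16378 − 22528 = −6150 kJ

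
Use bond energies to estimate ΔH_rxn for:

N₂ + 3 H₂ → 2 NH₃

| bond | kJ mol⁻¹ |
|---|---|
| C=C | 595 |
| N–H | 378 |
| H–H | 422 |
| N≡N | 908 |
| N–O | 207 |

Bonds broken (reactants):
  H–H: 3 × 422 = 1266
  N≡N: 1 × 908 = 908
  Σ(broken) = 2174 kJ
Bonds formed (products):
  N–H: 6 × 378 = 2268
  Σ(formed) = 2268 kJ
ΔH = Σ(broken) − Σ(formed) = 2174 − 2268 = −94 kJ

ΔH ≈ −94 kJ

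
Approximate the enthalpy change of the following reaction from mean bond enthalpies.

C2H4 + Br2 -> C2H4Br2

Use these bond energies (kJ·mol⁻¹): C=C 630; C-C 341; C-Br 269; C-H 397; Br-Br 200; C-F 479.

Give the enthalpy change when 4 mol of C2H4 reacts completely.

ΔH = −196 kJ

Bonds broken (reactants):
  Br-Br: 1 × 200 = 200
  C-H: 4 × 397 = 1588
  C=C: 1 × 630 = 630
  Σ(broken) = 2418 kJ
Bonds formed (products):
  C-Br: 2 × 269 = 538
  C-C: 1 × 341 = 341
  C-H: 4 × 397 = 1588
  Σ(formed) = 2467 kJ
ΔH = Σ(broken) − Σ(formed) = 2418 − 2467 = −49 kJ
For 4× the reaction as written: 4 × (−49) = −196 kJ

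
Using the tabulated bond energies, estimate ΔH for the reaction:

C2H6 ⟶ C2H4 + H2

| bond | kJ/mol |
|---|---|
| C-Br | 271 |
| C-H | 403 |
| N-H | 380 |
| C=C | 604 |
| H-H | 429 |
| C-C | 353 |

ΔH ≈ +126 kJ

Bonds broken (reactants):
  C-C: 1 × 353 = 353
  C-H: 6 × 403 = 2418
  Σ(broken) = 2771 kJ
Bonds formed (products):
  C-H: 4 × 403 = 1612
  C=C: 1 × 604 = 604
  H-H: 1 × 429 = 429
  Σ(formed) = 2645 kJ
ΔH = Σ(broken) − Σ(formed) = 2771 − 2645 = +126 kJ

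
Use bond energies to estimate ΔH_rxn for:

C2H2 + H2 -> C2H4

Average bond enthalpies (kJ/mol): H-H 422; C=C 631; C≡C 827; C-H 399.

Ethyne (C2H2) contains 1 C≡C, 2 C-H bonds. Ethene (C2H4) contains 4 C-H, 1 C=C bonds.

ΔH ≈ −180 kJ

Bonds broken (reactants):
  C≡C: 1 × 827 = 827
  C-H: 2 × 399 = 798
  H-H: 1 × 422 = 422
  Σ(broken) = 2047 kJ
Bonds formed (products):
  C-H: 4 × 399 = 1596
  C=C: 1 × 631 = 631
  Σ(formed) = 2227 kJ
ΔH = Σ(broken) − Σ(formed) = 2047 − 2227 = −180 kJ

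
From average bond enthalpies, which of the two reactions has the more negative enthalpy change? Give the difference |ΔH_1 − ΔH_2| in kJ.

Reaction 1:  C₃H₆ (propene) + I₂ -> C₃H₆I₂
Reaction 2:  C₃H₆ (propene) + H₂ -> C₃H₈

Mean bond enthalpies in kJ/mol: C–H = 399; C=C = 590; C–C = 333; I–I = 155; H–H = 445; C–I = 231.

Reaction 2, by 46 kJ

Reaction 1:
  Bonds broken (reactants):
    C–C: 1 × 333 = 333
    C–H: 6 × 399 = 2394
    C=C: 1 × 590 = 590
    I–I: 1 × 155 = 155
    Σ(broken) = 3472 kJ
  Bonds formed (products):
    C–C: 2 × 333 = 666
    C–H: 6 × 399 = 2394
    C–I: 2 × 231 = 462
    Σ(formed) = 3522 kJ
  ΔH_1 = 3472 − 3522 = −50 kJ
Reaction 2:
  Bonds broken (reactants):
    C–C: 1 × 333 = 333
    C–H: 6 × 399 = 2394
    C=C: 1 × 590 = 590
    H–H: 1 × 445 = 445
    Σ(broken) = 3762 kJ
  Bonds formed (products):
    C–C: 2 × 333 = 666
    C–H: 8 × 399 = 3192
    Σ(formed) = 3858 kJ
  ΔH_2 = 3762 − 3858 = −96 kJ
ΔH_1 − ΔH_2 = +46 kJ, so reaction 2 has the more negative ΔH; |ΔH_1 − ΔH_2| = 46 kJ.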